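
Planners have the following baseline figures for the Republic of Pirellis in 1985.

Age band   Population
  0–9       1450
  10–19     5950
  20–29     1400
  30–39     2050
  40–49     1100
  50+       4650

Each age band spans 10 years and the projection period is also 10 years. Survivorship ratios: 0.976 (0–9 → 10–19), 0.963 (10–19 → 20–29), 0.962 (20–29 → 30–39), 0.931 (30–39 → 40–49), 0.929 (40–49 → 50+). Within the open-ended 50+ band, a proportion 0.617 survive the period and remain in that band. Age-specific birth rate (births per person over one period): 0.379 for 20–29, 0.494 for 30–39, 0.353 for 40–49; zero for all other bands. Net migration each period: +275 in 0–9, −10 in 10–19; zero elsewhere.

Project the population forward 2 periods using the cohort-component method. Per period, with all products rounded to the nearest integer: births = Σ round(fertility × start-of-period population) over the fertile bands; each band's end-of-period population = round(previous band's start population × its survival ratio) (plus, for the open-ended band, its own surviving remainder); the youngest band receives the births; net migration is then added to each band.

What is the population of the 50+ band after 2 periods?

— Period 1 —
Births: 1400 × 0.379 = 531 ; 2050 × 0.494 = 1013 ; 1100 × 0.353 = 388 → total 1932
10–19: 1450 × 0.976 = 1415
20–29: 5950 × 0.963 = 5730
30–39: 1400 × 0.962 = 1347
40–49: 2050 × 0.931 = 1909
50+: 1100 × 0.929 + 4650 × 0.617 = 1022 + 2869 = 3891
Net migration: 0–9 + 275 → 2207; 10–19 − 10 → 1405
Population now: 0–9=2207, 10–19=1405, 20–29=5730, 30–39=1347, 40–49=1909, 50+=3891
— Period 2 —
Births: 5730 × 0.379 = 2172 ; 1347 × 0.494 = 665 ; 1909 × 0.353 = 674 → total 3511
10–19: 2207 × 0.976 = 2154
20–29: 1405 × 0.963 = 1353
30–39: 5730 × 0.962 = 5512
40–49: 1347 × 0.931 = 1254
50+: 1909 × 0.929 + 3891 × 0.617 = 1773 + 2401 = 4174
Net migration: 0–9 + 275 → 3786; 10–19 − 10 → 2144
Population now: 0–9=3786, 10–19=2144, 20–29=1353, 30–39=5512, 40–49=1254, 50+=4174

4174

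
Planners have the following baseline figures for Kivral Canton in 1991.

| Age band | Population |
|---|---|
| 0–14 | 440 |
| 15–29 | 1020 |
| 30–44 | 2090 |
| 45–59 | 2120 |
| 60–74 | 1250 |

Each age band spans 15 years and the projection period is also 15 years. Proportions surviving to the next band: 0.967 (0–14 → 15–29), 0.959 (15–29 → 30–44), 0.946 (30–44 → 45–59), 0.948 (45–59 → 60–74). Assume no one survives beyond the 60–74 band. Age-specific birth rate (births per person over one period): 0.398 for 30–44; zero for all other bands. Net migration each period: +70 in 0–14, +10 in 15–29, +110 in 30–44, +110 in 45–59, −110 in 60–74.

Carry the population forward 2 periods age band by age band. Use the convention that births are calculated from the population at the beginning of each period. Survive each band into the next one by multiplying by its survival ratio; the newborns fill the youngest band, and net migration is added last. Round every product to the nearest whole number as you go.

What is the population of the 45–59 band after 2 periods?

After projecting period 1:
Births: 2090 * 0.398 = 832
15–29: 440 * 0.967 = 425
30–44: 1020 * 0.959 = 978
45–59: 2090 * 0.946 = 1977
60–74: 2120 * 0.948 = 2010
Net migration: 0–14 + 70 → 902; 15–29 + 10 → 435; 30–44 + 110 → 1088; 45–59 + 110 → 2087; 60–74 − 110 → 1900
Giving 902 / 435 / 1088 / 2087 / 1900.
After projecting period 2:
Births: 1088 * 0.398 = 433
15–29: 902 * 0.967 = 872
30–44: 435 * 0.959 = 417
45–59: 1088 * 0.946 = 1029
60–74: 2087 * 0.948 = 1978
Net migration: 0–14 + 70 → 503; 15–29 + 10 → 882; 30–44 + 110 → 527; 45–59 + 110 → 1139; 60–74 − 110 → 1868
Giving 503 / 882 / 527 / 1139 / 1868.

1139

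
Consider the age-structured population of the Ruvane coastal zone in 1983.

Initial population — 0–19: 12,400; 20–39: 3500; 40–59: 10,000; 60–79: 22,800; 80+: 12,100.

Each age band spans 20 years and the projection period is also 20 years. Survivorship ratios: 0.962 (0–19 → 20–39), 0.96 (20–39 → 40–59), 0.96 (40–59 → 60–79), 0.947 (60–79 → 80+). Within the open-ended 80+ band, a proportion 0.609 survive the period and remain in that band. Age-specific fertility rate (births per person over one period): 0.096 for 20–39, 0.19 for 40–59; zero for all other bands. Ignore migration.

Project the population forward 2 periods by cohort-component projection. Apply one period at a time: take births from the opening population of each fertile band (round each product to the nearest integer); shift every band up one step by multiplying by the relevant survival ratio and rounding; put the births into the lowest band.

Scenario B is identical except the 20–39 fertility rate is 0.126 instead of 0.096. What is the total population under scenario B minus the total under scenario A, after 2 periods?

459

Call the bands 1 to 5, youngest first.
[period 1]
Births: 3500 × 0.096 = 336 ; 10000 × 0.19 = 1900 ⇒ total 2236
Band 2: 12400 × 0.962 = 11929
Band 3: 3500 × 0.96 = 3360
Band 4: 10000 × 0.96 = 9600
Band 5: 22800 × 0.947 + 12100 × 0.609 = 21592 + 7369 = 28961
End of period: [2236, 11929, 3360, 9600, 28961]
[period 2]
Births: 11929 × 0.096 = 1145 ; 3360 × 0.19 = 638 ⇒ total 1783
Band 2: 2236 × 0.962 = 2151
Band 3: 11929 × 0.96 = 11452
Band 4: 3360 × 0.96 = 3226
Band 5: 9600 × 0.947 + 28961 × 0.609 = 9091 + 17637 = 26728
End of period: [1783, 2151, 11452, 3226, 26728]
Scenario A total after 2 periods: 45340
Scenario B projection —
[period 1]
Births: 3500 × 0.126 = 441 ; 10000 × 0.19 = 1900 ⇒ total 2341
Band 2: 12400 × 0.962 = 11929
Band 3: 3500 × 0.96 = 3360
Band 4: 10000 × 0.96 = 9600
Band 5: 22800 × 0.947 + 12100 × 0.609 = 21592 + 7369 = 28961
End of period: [2341, 11929, 3360, 9600, 28961]
[period 2]
Births: 11929 × 0.126 = 1503 ; 3360 × 0.19 = 638 ⇒ total 2141
Band 2: 2341 × 0.962 = 2252
Band 3: 11929 × 0.96 = 11452
Band 4: 3360 × 0.96 = 3226
Band 5: 9600 × 0.947 + 28961 × 0.609 = 9091 + 17637 = 26728
End of period: [2141, 2252, 11452, 3226, 26728]
Scenario B total after 2 periods: 45799
Difference B − A = 45799 − 45340 = 459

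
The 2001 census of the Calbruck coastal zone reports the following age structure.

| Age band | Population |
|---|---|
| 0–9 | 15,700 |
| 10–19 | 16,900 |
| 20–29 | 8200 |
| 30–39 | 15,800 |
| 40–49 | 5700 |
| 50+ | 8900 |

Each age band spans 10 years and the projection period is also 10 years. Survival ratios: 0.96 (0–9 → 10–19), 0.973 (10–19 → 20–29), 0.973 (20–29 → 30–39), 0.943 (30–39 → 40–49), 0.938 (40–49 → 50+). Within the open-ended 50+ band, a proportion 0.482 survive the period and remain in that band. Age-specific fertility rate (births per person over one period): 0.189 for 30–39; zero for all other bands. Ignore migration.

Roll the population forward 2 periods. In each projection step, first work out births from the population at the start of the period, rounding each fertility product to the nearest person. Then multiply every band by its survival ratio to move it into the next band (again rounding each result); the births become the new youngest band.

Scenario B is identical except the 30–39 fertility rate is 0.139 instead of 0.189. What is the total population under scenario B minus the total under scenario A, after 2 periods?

— Period 1 —
Births: 15800 × 0.189 = 2986
10–19: 15700 × 0.96 = 15072
20–29: 16900 × 0.973 = 16444
30–39: 8200 × 0.973 = 7979
40–49: 15800 × 0.943 = 14899
50+: 5700 × 0.938 + 8900 × 0.482 = 5347 + 4290 = 9637
Population now: 0–9=2986, 10–19=15072, 20–29=16444, 30–39=7979, 40–49=14899, 50+=9637
— Period 2 —
Births: 7979 × 0.189 = 1508
10–19: 2986 × 0.96 = 2867
20–29: 15072 × 0.973 = 14665
30–39: 16444 × 0.973 = 16000
40–49: 7979 × 0.943 = 7524
50+: 14899 × 0.938 + 9637 × 0.482 = 13975 + 4645 = 18620
Population now: 0–9=1508, 10–19=2867, 20–29=14665, 30–39=16000, 40–49=7524, 50+=18620
Scenario A total after 2 periods: 61184
Scenario B projection —
— Period 1 —
Births: 15800 × 0.139 = 2196
10–19: 15700 × 0.96 = 15072
20–29: 16900 × 0.973 = 16444
30–39: 8200 × 0.973 = 7979
40–49: 15800 × 0.943 = 14899
50+: 5700 × 0.938 + 8900 × 0.482 = 5347 + 4290 = 9637
Population now: 0–9=2196, 10–19=15072, 20–29=16444, 30–39=7979, 40–49=14899, 50+=9637
— Period 2 —
Births: 7979 × 0.139 = 1109
10–19: 2196 × 0.96 = 2108
20–29: 15072 × 0.973 = 14665
30–39: 16444 × 0.973 = 16000
40–49: 7979 × 0.943 = 7524
50+: 14899 × 0.938 + 9637 × 0.482 = 13975 + 4645 = 18620
Population now: 0–9=1109, 10–19=2108, 20–29=14665, 30–39=16000, 40–49=7524, 50+=18620
Scenario B total after 2 periods: 60026
Difference B − A = 60026 − 61184 = -1158

-1158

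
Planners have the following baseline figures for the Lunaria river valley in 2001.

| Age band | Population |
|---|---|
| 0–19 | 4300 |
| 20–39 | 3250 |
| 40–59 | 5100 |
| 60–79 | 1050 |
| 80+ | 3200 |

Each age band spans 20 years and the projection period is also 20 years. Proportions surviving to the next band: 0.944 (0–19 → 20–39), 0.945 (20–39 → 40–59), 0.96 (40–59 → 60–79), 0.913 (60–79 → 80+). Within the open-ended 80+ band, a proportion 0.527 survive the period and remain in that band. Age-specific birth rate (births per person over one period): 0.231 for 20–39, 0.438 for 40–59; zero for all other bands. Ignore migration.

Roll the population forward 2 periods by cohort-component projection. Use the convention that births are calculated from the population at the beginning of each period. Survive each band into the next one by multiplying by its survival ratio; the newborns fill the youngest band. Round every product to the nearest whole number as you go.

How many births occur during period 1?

After projecting period 1:
Births: 3250 × 0.231 = 751 ; 5100 × 0.438 = 2234 ⇒ total 2985
20–39: 4300 × 0.944 = 4059
40–59: 3250 × 0.945 = 3071
60–79: 5100 × 0.96 = 4896
80+: 1050 × 0.913 + 3200 × 0.527 = 959 + 1686 = 2645
Population now: 0–19=2985, 20–39=4059, 40–59=3071, 60–79=4896, 80+=2645

2985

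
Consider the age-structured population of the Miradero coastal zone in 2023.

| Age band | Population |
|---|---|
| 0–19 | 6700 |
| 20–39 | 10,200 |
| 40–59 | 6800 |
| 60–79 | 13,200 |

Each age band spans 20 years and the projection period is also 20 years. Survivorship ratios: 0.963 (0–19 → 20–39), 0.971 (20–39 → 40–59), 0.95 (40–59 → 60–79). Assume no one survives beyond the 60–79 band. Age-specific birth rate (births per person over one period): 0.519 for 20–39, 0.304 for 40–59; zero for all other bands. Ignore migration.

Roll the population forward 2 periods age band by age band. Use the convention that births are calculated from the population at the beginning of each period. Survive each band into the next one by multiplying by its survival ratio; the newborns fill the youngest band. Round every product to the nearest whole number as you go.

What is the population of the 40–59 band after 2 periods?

(Groups numbered youngest = 1 to oldest = 4.)
— Period 1 —
Births: 10200 × 0.519 = 5294 ; 6800 × 0.304 = 2067 ⇒ total 7361
Group 2: 6700 × 0.963 = 6452
Group 3: 10200 × 0.971 = 9904
Group 4: 6800 × 0.95 = 6460
Population now: 0–19=7361, 20–39=6452, 40–59=9904, 60–79=6460
— Period 2 —
Births: 6452 × 0.519 = 3349 ; 9904 × 0.304 = 3011 ⇒ total 6360
Group 2: 7361 × 0.963 = 7089
Group 3: 6452 × 0.971 = 6265
Group 4: 9904 × 0.95 = 9409
Population now: 0–19=6360, 20–39=7089, 40–59=6265, 60–79=9409

6265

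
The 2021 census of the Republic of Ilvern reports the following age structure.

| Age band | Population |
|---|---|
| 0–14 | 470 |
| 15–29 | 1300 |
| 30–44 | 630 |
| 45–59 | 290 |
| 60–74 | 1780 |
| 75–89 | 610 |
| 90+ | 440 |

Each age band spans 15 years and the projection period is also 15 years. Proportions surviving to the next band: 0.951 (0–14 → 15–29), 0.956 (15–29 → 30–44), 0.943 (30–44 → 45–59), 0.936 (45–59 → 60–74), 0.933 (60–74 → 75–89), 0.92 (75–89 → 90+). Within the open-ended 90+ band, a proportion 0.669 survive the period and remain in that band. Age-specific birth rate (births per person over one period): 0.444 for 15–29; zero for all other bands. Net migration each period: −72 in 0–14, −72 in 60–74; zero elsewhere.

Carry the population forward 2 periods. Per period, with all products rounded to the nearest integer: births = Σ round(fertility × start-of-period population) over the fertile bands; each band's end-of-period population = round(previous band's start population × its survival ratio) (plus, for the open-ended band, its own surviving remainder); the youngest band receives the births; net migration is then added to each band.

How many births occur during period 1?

After projecting period 1:
Births: 1300 * 0.444 = 577
15–29: 470 * 0.951 = 447
30–44: 1300 * 0.956 = 1243
45–59: 630 * 0.943 = 594
60–74: 290 * 0.936 = 271
75–89: 1780 * 0.933 = 1661
90+: 610 * 0.92 + 440 * 0.669 = 561 + 294 = 855
Net migration: 0–14 − 72 → 505; 60–74 − 72 → 199
End of period: [505, 447, 1243, 594, 199, 1661, 855]

577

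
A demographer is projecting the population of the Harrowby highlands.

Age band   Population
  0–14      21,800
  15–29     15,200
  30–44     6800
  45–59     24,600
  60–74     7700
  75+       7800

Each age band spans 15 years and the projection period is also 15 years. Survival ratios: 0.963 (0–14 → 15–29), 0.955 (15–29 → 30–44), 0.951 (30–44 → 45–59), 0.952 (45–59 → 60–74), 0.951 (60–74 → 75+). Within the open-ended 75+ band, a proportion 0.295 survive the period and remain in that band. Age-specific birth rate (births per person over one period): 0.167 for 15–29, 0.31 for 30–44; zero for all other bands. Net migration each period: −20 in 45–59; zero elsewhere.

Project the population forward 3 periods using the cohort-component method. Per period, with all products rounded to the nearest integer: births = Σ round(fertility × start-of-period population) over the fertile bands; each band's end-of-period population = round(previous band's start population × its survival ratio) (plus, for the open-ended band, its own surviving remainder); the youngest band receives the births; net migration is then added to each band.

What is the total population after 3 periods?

Call the groups 1 to 6, youngest first.
Period 1.
Births: 15200 * 0.167 = 2538, 6800 * 0.31 = 2108 → 4646
Group 2: 21800 * 0.963 = 20993
Group 3: 15200 * 0.955 = 14516
Group 4: 6800 * 0.951 = 6467
Group 5: 24600 * 0.952 = 23419
Group 6: 7700 * 0.951 + 7800 * 0.295 = 7323 + 2301 = 9624
Net migration: Group 4 − 20 → 6447
End of period: [4646, 20993, 14516, 6447, 23419, 9624]
Period 2.
Births: 20993 * 0.167 = 3506, 14516 * 0.31 = 4500 → 8006
Group 2: 4646 * 0.963 = 4474
Group 3: 20993 * 0.955 = 20048
Group 4: 14516 * 0.951 = 13805
Group 5: 6447 * 0.952 = 6138
Group 6: 23419 * 0.951 + 9624 * 0.295 = 22271 + 2839 = 25110
Net migration: Group 4 − 20 → 13785
End of period: [8006, 4474, 20048, 13785, 6138, 25110]
Period 3.
Births: 4474 * 0.167 = 747, 20048 * 0.31 = 6215 → 6962
Group 2: 8006 * 0.963 = 7710
Group 3: 4474 * 0.955 = 4273
Group 4: 20048 * 0.951 = 19066
Group 5: 13785 * 0.952 = 13123
Group 6: 6138 * 0.951 + 25110 * 0.295 = 5837 + 7407 = 13244
Net migration: Group 4 − 20 → 19046
End of period: [6962, 7710, 4273, 19046, 13123, 13244]
Total after period 3: 6962 + 7710 + 4273 + 19046 + 13123 + 13244 = 64358

64358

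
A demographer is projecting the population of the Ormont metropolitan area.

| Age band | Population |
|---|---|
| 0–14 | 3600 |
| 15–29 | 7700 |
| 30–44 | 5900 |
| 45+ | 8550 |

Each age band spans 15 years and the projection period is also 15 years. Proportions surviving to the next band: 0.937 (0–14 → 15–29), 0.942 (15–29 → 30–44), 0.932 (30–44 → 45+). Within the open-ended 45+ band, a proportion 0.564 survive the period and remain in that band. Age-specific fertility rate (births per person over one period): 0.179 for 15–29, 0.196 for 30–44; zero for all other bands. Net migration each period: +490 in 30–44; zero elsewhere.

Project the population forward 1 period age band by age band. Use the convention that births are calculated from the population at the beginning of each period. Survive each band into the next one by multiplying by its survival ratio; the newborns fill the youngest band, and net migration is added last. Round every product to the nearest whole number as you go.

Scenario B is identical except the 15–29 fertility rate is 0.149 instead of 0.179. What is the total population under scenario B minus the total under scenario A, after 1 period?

— Period 1 —
Births: 7700 * 0.179 = 1378 ; 5900 * 0.196 = 1156 → 2534
15–29: 3600 * 0.937 = 3373
30–44: 7700 * 0.942 = 7253
45+: 5900 * 0.932 + 8550 * 0.564 = 5499 + 4822 = 10321
Net migration: 30–44 + 490 → 7743
Giving 2534 / 3373 / 7743 / 10321.
Scenario A total after 1 period: 23971
Scenario B projection —
— Period 1 —
Births: 7700 * 0.149 = 1147 ; 5900 * 0.196 = 1156 → 2303
15–29: 3600 * 0.937 = 3373
30–44: 7700 * 0.942 = 7253
45+: 5900 * 0.932 + 8550 * 0.564 = 5499 + 4822 = 10321
Net migration: 30–44 + 490 → 7743
Giving 2303 / 3373 / 7743 / 10321.
Scenario B total after 1 period: 23740
Difference B − A = 23740 − 23971 = -231

-231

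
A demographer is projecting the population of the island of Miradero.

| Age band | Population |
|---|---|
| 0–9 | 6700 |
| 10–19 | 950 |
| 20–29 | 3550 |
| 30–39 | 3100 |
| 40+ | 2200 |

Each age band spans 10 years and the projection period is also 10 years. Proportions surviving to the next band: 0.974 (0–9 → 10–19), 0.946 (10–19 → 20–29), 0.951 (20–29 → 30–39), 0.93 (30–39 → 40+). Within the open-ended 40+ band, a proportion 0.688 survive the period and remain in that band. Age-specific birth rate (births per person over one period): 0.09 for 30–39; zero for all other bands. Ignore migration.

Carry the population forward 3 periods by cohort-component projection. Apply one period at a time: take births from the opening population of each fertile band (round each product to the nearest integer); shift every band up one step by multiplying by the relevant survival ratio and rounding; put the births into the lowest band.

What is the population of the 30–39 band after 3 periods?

[period 1]
Births: 3100 × 0.09 = 279
10–19: 6700 × 0.974 = 6526
20–29: 950 × 0.946 = 899
30–39: 3550 × 0.951 = 3376
40+: 3100 × 0.93 + 2200 × 0.688 = 2883 + 1514 = 4397
Giving 279 / 6526 / 899 / 3376 / 4397.
[period 2]
Births: 3376 × 0.09 = 304
10–19: 279 × 0.974 = 272
20–29: 6526 × 0.946 = 6174
30–39: 899 × 0.951 = 855
40+: 3376 × 0.93 + 4397 × 0.688 = 3140 + 3025 = 6165
Giving 304 / 272 / 6174 / 855 / 6165.
[period 3]
Births: 855 × 0.09 = 77
10–19: 304 × 0.974 = 296
20–29: 272 × 0.946 = 257
30–39: 6174 × 0.951 = 5871
40+: 855 × 0.93 + 6165 × 0.688 = 795 + 4242 = 5037
Giving 77 / 296 / 257 / 5871 / 5037.

5871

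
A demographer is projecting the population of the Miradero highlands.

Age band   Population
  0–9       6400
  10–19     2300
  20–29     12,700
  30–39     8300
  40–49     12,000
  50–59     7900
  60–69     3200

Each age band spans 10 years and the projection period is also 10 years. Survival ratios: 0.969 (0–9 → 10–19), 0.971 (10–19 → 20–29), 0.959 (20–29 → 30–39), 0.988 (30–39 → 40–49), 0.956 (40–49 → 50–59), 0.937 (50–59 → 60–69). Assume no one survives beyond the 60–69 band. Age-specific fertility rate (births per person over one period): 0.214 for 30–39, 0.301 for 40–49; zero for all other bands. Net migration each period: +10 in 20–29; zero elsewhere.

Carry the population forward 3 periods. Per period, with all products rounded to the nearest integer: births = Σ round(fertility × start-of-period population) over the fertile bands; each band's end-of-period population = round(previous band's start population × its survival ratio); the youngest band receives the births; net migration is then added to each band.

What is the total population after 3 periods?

Period 1:
Births: 8300 * 0.214 = 1776, 12000 * 0.301 = 3612 ⇒ total 5388
10–19: 6400 * 0.969 = 6202
20–29: 2300 * 0.971 = 2233
30–39: 12700 * 0.959 = 12179
40–49: 8300 * 0.988 = 8200
50–59: 12000 * 0.956 = 11472
60–69: 7900 * 0.937 = 7402
Net migration: 20–29 + 10 → 2243
Population now: 0–9=5388, 10–19=6202, 20–29=2243, 30–39=12179, 40–49=8200, 50–59=11472, 60–69=7402
Period 2:
Births: 12179 * 0.214 = 2606, 8200 * 0.301 = 2468 ⇒ total 5074
10–19: 5388 * 0.969 = 5221
20–29: 6202 * 0.971 = 6022
30–39: 2243 * 0.959 = 2151
40–49: 12179 * 0.988 = 12033
50–59: 8200 * 0.956 = 7839
60–69: 11472 * 0.937 = 10749
Net migration: 20–29 + 10 → 6032
Population now: 0–9=5074, 10–19=5221, 20–29=6032, 30–39=2151, 40–49=12033, 50–59=7839, 60–69=10749
Period 3:
Births: 2151 * 0.214 = 460, 12033 * 0.301 = 3622 ⇒ total 4082
10–19: 5074 * 0.969 = 4917
20–29: 5221 * 0.971 = 5070
30–39: 6032 * 0.959 = 5785
40–49: 2151 * 0.988 = 2125
50–59: 12033 * 0.956 = 11504
60–69: 7839 * 0.937 = 7345
Net migration: 20–29 + 10 → 5080
Population now: 0–9=4082, 10–19=4917, 20–29=5080, 30–39=5785, 40–49=2125, 50–59=11504, 60–69=7345
Total after period 3: 4082 + 4917 + 5080 + 5785 + 2125 + 11504 + 7345 = 40838

40838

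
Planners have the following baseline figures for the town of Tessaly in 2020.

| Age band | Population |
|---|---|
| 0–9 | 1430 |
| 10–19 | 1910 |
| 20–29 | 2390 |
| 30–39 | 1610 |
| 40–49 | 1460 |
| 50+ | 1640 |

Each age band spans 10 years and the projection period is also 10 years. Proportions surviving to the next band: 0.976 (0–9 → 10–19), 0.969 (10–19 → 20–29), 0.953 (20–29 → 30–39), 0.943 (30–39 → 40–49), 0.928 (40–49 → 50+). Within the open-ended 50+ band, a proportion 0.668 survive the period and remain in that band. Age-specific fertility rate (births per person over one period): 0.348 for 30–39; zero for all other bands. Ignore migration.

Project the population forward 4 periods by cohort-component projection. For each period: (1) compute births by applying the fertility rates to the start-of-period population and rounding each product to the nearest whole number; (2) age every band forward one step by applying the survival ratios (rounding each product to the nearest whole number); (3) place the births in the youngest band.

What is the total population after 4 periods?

Call the groups 1 to 6, youngest first.
— Period 1 —
Births: 1610 × 0.348 = 560
Group 2: 1430 × 0.976 = 1396
Group 3: 1910 × 0.969 = 1851
Group 4: 2390 × 0.953 = 2278
Group 5: 1610 × 0.943 = 1518
Group 6: 1460 × 0.928 + 1640 × 0.668 = 1355 + 1096 = 2451
→ [560, 1396, 1851, 2278, 1518, 2451]
— Period 2 —
Births: 2278 × 0.348 = 793
Group 2: 560 × 0.976 = 547
Group 3: 1396 × 0.969 = 1353
Group 4: 1851 × 0.953 = 1764
Group 5: 2278 × 0.943 = 2148
Group 6: 1518 × 0.928 + 2451 × 0.668 = 1409 + 1637 = 3046
→ [793, 547, 1353, 1764, 2148, 3046]
— Period 3 —
Births: 1764 × 0.348 = 614
Group 2: 793 × 0.976 = 774
Group 3: 547 × 0.969 = 530
Group 4: 1353 × 0.953 = 1289
Group 5: 1764 × 0.943 = 1663
Group 6: 2148 × 0.928 + 3046 × 0.668 = 1993 + 2035 = 4028
→ [614, 774, 530, 1289, 1663, 4028]
— Period 4 —
Births: 1289 × 0.348 = 449
Group 2: 614 × 0.976 = 599
Group 3: 774 × 0.969 = 750
Group 4: 530 × 0.953 = 505
Group 5: 1289 × 0.943 = 1216
Group 6: 1663 × 0.928 + 4028 × 0.668 = 1543 + 2691 = 4234
→ [449, 599, 750, 505, 1216, 4234]
Total after period 4: 449 + 599 + 750 + 505 + 1216 + 4234 = 7753

7753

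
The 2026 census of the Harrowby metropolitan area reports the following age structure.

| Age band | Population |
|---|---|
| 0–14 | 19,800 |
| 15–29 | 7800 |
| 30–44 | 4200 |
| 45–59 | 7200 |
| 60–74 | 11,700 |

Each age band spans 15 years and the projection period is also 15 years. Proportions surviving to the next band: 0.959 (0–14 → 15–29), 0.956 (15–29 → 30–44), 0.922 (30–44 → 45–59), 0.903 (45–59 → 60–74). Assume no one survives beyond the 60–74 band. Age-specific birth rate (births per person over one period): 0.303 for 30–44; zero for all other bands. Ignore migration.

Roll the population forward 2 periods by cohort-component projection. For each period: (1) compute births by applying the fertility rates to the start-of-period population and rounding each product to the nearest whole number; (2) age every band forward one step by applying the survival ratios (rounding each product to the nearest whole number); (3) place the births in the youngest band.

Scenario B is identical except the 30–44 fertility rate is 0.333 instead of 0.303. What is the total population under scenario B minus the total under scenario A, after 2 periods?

345

Let band 1 be 0–14 through band 5 = 60–74.
— Period 1 —
Births: 4200 × 0.303 = 1273
Band 2: 19800 × 0.959 = 18988
Band 3: 7800 × 0.956 = 7457
Band 4: 4200 × 0.922 = 3872
Band 5: 7200 × 0.903 = 6502
Giving 1273 / 18988 / 7457 / 3872 / 6502.
— Period 2 —
Births: 7457 × 0.303 = 2259
Band 2: 1273 × 0.959 = 1221
Band 3: 18988 × 0.956 = 18153
Band 4: 7457 × 0.922 = 6875
Band 5: 3872 × 0.903 = 3496
Giving 2259 / 1221 / 18153 / 6875 / 3496.
Scenario A total after 2 periods: 32004
Scenario B projection —
— Period 1 —
Births: 4200 × 0.333 = 1399
Band 2: 19800 × 0.959 = 18988
Band 3: 7800 × 0.956 = 7457
Band 4: 4200 × 0.922 = 3872
Band 5: 7200 × 0.903 = 6502
Giving 1399 / 18988 / 7457 / 3872 / 6502.
— Period 2 —
Births: 7457 × 0.333 = 2483
Band 2: 1399 × 0.959 = 1342
Band 3: 18988 × 0.956 = 18153
Band 4: 7457 × 0.922 = 6875
Band 5: 3872 × 0.903 = 3496
Giving 2483 / 1342 / 18153 / 6875 / 3496.
Scenario B total after 2 periods: 32349
Difference B − A = 32349 − 32004 = 345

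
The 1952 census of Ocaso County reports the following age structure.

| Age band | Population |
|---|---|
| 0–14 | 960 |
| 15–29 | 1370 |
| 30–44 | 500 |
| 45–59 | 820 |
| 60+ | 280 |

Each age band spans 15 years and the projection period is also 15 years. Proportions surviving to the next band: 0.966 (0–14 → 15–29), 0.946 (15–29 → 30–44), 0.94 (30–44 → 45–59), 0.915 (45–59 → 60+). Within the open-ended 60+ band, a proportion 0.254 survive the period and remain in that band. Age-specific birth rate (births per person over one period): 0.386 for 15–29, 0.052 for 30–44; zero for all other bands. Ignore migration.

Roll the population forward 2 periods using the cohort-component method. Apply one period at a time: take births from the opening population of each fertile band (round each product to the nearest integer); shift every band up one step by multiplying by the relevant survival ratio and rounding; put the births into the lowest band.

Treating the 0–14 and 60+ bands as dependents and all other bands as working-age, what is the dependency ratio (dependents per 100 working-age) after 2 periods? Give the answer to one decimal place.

40.4

Numbering the groups 1..5 from youngest to oldest:
— Period 1 —
Births: 1370 × 0.386 = 529 ; 500 × 0.052 = 26 → 555
Group 2: 960 × 0.966 = 927
Group 3: 1370 × 0.946 = 1296
Group 4: 500 × 0.94 = 470
Group 5: 820 × 0.915 + 280 × 0.254 = 750 + 71 = 821
End of period: [555, 927, 1296, 470, 821]
— Period 2 —
Births: 927 × 0.386 = 358 ; 1296 × 0.052 = 67 → 425
Group 2: 555 × 0.966 = 536
Group 3: 927 × 0.946 = 877
Group 4: 1296 × 0.94 = 1218
Group 5: 470 × 0.915 + 821 × 0.254 = 430 + 209 = 639
End of period: [425, 536, 877, 1218, 639]
Dependents (band 0–14 + band 60+) = 425 + 639 = 1064; working-age = 2631; ratio = 1064/2631 × 100 = 40.4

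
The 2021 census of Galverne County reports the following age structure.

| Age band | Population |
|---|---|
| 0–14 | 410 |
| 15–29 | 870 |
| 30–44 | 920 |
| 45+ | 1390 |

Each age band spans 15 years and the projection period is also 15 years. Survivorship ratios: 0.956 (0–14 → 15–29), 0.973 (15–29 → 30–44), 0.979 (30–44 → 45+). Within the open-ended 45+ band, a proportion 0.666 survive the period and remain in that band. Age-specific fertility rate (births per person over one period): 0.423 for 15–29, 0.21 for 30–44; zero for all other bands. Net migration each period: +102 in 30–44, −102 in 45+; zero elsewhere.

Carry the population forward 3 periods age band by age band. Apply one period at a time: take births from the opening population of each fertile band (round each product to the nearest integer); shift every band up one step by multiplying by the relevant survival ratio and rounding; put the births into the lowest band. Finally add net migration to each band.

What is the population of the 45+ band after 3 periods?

1687

After projecting period 1:
Births: 870 * 0.423 = 368, 920 * 0.21 = 193 ⇒ total 561
15–29: 410 * 0.956 = 392
30–44: 870 * 0.973 = 847
45+: 920 * 0.979 + 1390 * 0.666 = 901 + 926 = 1827
Net migration: 30–44 + 102 → 949; 45+ − 102 → 1725
→ [561, 392, 949, 1725]
After projecting period 2:
Births: 392 * 0.423 = 166, 949 * 0.21 = 199 ⇒ total 365
15–29: 561 * 0.956 = 536
30–44: 392 * 0.973 = 381
45+: 949 * 0.979 + 1725 * 0.666 = 929 + 1149 = 2078
Net migration: 30–44 + 102 → 483; 45+ − 102 → 1976
→ [365, 536, 483, 1976]
After projecting period 3:
Births: 536 * 0.423 = 227, 483 * 0.21 = 101 ⇒ total 328
15–29: 365 * 0.956 = 349
30–44: 536 * 0.973 = 522
45+: 483 * 0.979 + 1976 * 0.666 = 473 + 1316 = 1789
Net migration: 30–44 + 102 → 624; 45+ − 102 → 1687
→ [328, 349, 624, 1687]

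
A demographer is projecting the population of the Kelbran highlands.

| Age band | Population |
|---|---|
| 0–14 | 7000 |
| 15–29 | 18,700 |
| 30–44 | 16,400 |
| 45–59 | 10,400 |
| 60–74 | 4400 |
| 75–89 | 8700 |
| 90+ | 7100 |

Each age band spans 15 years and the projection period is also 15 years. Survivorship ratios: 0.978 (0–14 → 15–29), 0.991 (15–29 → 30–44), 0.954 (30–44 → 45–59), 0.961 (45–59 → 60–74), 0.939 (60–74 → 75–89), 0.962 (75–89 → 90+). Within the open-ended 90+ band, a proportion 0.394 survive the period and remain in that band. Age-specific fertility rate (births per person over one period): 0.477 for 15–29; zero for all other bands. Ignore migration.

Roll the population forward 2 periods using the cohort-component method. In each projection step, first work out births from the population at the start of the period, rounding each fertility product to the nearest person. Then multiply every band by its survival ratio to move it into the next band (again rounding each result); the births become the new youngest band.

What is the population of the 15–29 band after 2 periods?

8724

Period 1.
Births: 18700 × 0.477 = 8920
15–29: 7000 × 0.978 = 6846
30–44: 18700 × 0.991 = 18532
45–59: 16400 × 0.954 = 15646
60–74: 10400 × 0.961 = 9994
75–89: 4400 × 0.939 = 4132
90+: 8700 × 0.962 + 7100 × 0.394 = 8369 + 2797 = 11166
→ [8920, 6846, 18532, 15646, 9994, 4132, 11166]
Period 2.
Births: 6846 × 0.477 = 3266
15–29: 8920 × 0.978 = 8724
30–44: 6846 × 0.991 = 6784
45–59: 18532 × 0.954 = 17680
60–74: 15646 × 0.961 = 15036
75–89: 9994 × 0.939 = 9384
90+: 4132 × 0.962 + 11166 × 0.394 = 3975 + 4399 = 8374
→ [3266, 8724, 6784, 17680, 15036, 9384, 8374]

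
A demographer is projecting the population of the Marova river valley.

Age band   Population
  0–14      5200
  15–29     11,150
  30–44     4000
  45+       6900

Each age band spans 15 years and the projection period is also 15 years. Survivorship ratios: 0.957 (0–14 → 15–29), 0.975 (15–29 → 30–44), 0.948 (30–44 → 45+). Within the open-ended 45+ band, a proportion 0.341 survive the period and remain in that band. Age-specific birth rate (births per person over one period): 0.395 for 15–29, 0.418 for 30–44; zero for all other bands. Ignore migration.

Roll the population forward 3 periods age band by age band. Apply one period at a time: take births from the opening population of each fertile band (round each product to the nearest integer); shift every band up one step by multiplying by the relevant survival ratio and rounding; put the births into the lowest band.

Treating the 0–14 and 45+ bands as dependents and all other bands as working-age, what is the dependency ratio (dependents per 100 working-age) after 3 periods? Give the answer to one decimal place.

Numbering the groups 1..4 from youngest to oldest:
— Period 1 —
Births: 11150 * 0.395 = 4404, 4000 * 0.418 = 1672 ⇒ total 6076
Group 2: 5200 * 0.957 = 4976
Group 3: 11150 * 0.975 = 10871
Group 4: 4000 * 0.948 + 6900 * 0.341 = 3792 + 2353 = 6145
→ [6076, 4976, 10871, 6145]
— Period 2 —
Births: 4976 * 0.395 = 1966, 10871 * 0.418 = 4544 ⇒ total 6510
Group 2: 6076 * 0.957 = 5815
Group 3: 4976 * 0.975 = 4852
Group 4: 10871 * 0.948 + 6145 * 0.341 = 10306 + 2095 = 12401
→ [6510, 5815, 4852, 12401]
— Period 3 —
Births: 5815 * 0.395 = 2297, 4852 * 0.418 = 2028 ⇒ total 4325
Group 2: 6510 * 0.957 = 6230
Group 3: 5815 * 0.975 = 5670
Group 4: 4852 * 0.948 + 12401 * 0.341 = 4600 + 4229 = 8829
→ [4325, 6230, 5670, 8829]
Dependents (band 0–14 + band 45+) = 4325 + 8829 = 13154; working-age = 11900; ratio = 13154/11900 × 100 = 110.5

110.5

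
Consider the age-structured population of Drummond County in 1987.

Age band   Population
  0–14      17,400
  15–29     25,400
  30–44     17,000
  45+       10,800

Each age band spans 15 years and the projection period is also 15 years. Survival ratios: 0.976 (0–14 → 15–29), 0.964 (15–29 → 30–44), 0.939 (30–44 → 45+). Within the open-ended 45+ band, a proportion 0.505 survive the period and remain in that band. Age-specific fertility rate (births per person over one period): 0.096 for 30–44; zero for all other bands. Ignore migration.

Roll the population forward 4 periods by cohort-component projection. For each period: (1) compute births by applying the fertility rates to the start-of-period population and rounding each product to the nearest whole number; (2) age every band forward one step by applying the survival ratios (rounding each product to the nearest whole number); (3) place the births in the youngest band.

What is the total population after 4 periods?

21720

Numbering the bands 1..4 from youngest to oldest:
[period 1]
Births: 17000 × 0.096 = 1632
Band 2: 17400 × 0.976 = 16982
Band 3: 25400 × 0.964 = 24486
Band 4: 17000 × 0.939 + 10800 × 0.505 = 15963 + 5454 = 21417
Population now: 0–14=1632, 15–29=16982, 30–44=24486, 45+=21417
[period 2]
Births: 24486 × 0.096 = 2351
Band 2: 1632 × 0.976 = 1593
Band 3: 16982 × 0.964 = 16371
Band 4: 24486 × 0.939 + 21417 × 0.505 = 22992 + 10816 = 33808
Population now: 0–14=2351, 15–29=1593, 30–44=16371, 45+=33808
[period 3]
Births: 16371 × 0.096 = 1572
Band 2: 2351 × 0.976 = 2295
Band 3: 1593 × 0.964 = 1536
Band 4: 16371 × 0.939 + 33808 × 0.505 = 15372 + 17073 = 32445
Population now: 0–14=1572, 15–29=2295, 30–44=1536, 45+=32445
[period 4]
Births: 1536 × 0.096 = 147
Band 2: 1572 × 0.976 = 1534
Band 3: 2295 × 0.964 = 2212
Band 4: 1536 × 0.939 + 32445 × 0.505 = 1442 + 16385 = 17827
Population now: 0–14=147, 15–29=1534, 30–44=2212, 45+=17827
Total after period 4: 147 + 1534 + 2212 + 17827 = 21720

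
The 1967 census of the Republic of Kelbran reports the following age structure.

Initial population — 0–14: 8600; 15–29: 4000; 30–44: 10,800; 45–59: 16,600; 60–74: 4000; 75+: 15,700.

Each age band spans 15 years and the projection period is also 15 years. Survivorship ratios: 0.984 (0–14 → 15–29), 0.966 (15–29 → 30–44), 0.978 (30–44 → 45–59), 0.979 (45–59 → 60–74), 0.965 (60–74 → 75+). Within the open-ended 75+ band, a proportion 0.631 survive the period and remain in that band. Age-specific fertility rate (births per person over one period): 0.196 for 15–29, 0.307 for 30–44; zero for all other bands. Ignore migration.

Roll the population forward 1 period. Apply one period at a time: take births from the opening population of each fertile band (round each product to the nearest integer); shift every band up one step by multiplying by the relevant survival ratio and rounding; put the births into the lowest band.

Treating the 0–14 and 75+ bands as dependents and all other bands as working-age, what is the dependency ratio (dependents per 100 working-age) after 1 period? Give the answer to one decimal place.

(Groups numbered youngest = 1 to oldest = 6.)
— Period 1 —
Births: 4000 * 0.196 = 784 ; 10800 * 0.307 = 3316 → total 4100
Group 2: 8600 * 0.984 = 8462
Group 3: 4000 * 0.966 = 3864
Group 4: 10800 * 0.978 = 10562
Group 5: 16600 * 0.979 = 16251
Group 6: 4000 * 0.965 + 15700 * 0.631 = 3860 + 9907 = 13767
→ [4100, 8462, 3864, 10562, 16251, 13767]
Dependents (band 0–14 + band 75+) = 4100 + 13767 = 17867; working-age = 39139; ratio = 17867/39139 × 100 = 45.7

45.7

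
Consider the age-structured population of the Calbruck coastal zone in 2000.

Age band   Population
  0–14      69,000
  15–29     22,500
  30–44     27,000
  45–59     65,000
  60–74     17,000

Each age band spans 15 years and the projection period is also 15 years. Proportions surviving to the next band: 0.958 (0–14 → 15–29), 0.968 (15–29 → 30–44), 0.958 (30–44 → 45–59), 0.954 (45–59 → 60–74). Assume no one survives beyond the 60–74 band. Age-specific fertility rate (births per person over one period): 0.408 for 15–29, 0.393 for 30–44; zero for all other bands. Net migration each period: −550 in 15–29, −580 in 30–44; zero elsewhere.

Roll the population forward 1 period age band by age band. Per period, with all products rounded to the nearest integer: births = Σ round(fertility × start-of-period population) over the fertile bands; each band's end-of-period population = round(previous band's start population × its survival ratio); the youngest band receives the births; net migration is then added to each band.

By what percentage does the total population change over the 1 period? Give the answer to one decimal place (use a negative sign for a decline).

-3.0

(Groups numbered youngest = 1 to oldest = 5.)
After projecting period 1:
Births: 22500 × 0.408 = 9180  |  27000 × 0.393 = 10611 ⇒ total 19791
Group 2: 69000 × 0.958 = 66102
Group 3: 22500 × 0.968 = 21780
Group 4: 27000 × 0.958 = 25866
Group 5: 65000 × 0.954 = 62010
Net migration: Group 2 − 550 → 65552; Group 3 − 580 → 21200
→ [19791, 65552, 21200, 25866, 62010]
Total: 200500 → 194419; change = -6081; percentage change = -3.0%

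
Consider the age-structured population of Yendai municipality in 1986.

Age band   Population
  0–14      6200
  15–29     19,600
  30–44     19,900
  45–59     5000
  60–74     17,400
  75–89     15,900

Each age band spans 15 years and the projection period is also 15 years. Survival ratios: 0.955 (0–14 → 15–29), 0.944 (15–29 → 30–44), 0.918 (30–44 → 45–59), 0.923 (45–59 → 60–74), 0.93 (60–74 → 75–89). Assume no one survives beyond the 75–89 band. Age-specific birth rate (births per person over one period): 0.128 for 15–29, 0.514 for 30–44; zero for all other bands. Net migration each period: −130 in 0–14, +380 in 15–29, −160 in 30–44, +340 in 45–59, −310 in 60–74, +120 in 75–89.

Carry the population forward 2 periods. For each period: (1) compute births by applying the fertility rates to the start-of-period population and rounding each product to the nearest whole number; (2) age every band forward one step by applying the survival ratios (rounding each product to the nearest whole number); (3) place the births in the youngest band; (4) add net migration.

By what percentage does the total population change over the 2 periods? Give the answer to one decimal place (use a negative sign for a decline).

[period 1]
Births: 19600 × 0.128 = 2509 ; 19900 × 0.514 = 10229 → total 12738
15–29: 6200 × 0.955 = 5921
30–44: 19600 × 0.944 = 18502
45–59: 19900 × 0.918 = 18268
60–74: 5000 × 0.923 = 4615
75–89: 17400 × 0.93 = 16182
Net migration: 0–14 − 130 → 12608; 15–29 + 380 → 6301; 30–44 − 160 → 18342; 45–59 + 340 → 18608; 60–74 − 310 → 4305; 75–89 + 120 → 16302
Population now: 0–14=12608, 15–29=6301, 30–44=18342, 45–59=18608, 60–74=4305, 75–89=16302
[period 2]
Births: 6301 × 0.128 = 807 ; 18342 × 0.514 = 9428 → total 10235
15–29: 12608 × 0.955 = 12041
30–44: 6301 × 0.944 = 5948
45–59: 18342 × 0.918 = 16838
60–74: 18608 × 0.923 = 17175
75–89: 4305 × 0.93 = 4004
Net migration: 0–14 − 130 → 10105; 15–29 + 380 → 12421; 30–44 − 160 → 5788; 45–59 + 340 → 17178; 60–74 − 310 → 16865; 75–89 + 120 → 4124
Population now: 0–14=10105, 15–29=12421, 30–44=5788, 45–59=17178, 60–74=16865, 75–89=4124
Total: 84000 → 66481; change = -17519; percentage change = -20.9%

-20.9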